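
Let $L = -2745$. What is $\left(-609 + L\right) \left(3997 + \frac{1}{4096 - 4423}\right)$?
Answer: $- \frac{1461246124}{109} \approx -1.3406 \cdot 10^{7}$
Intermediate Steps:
$\left(-609 + L\right) \left(3997 + \frac{1}{4096 - 4423}\right) = \left(-609 - 2745\right) \left(3997 + \frac{1}{4096 - 4423}\right) = - 3354 \left(3997 + \frac{1}{-327}\right) = - 3354 \left(3997 - \frac{1}{327}\right) = \left(-3354\right) \frac{1307018}{327} = - \frac{1461246124}{109}$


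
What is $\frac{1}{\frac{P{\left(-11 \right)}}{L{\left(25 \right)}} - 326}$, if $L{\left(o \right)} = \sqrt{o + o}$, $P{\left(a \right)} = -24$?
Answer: $- \frac{4075}{1328306} + \frac{15 \sqrt{2}}{664153} \approx -0.0030359$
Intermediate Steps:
$L{\left(o \right)} = \sqrt{2} \sqrt{o}$ ($L{\left(o \right)} = \sqrt{2 o} = \sqrt{2} \sqrt{o}$)
$\frac{1}{\frac{P{\left(-11 \right)}}{L{\left(25 \right)}} - 326} = \frac{1}{- \frac{24}{\sqrt{2} \sqrt{25}} - 326} = \frac{1}{- \frac{24}{\sqrt{2} \cdot 5} - 326} = \frac{1}{- \frac{24}{5 \sqrt{2}} - 326} = \frac{1}{- 24 \frac{\sqrt{2}}{10} - 326} = \frac{1}{- \frac{12 \sqrt{2}}{5} - 326} = \frac{1}{-326 - \frac{12 \sqrt{2}}{5}}$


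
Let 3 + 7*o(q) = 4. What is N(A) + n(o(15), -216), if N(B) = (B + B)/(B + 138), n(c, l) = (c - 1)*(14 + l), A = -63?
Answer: 30006/175 ≈ 171.46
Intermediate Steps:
o(q) = ⅐ (o(q) = -3/7 + (⅐)*4 = -3/7 + 4/7 = ⅐)
n(c, l) = (-1 + c)*(14 + l)
N(B) = 2*B/(138 + B) (N(B) = (2*B)/(138 + B) = 2*B/(138 + B))
N(A) + n(o(15), -216) = 2*(-63)/(138 - 63) + (-14 - 1*(-216) + 14*(⅐) + (⅐)*(-216)) = 2*(-63)/75 + (-14 + 216 + 2 - 216/7) = 2*(-63)*(1/75) + 1212/7 = -42/25 + 1212/7 = 30006/175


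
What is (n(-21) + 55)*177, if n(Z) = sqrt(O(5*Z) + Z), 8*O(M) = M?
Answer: 9735 + 177*I*sqrt(546)/4 ≈ 9735.0 + 1034.0*I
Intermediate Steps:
O(M) = M/8
n(Z) = sqrt(26)*sqrt(Z)/4 (n(Z) = sqrt((5*Z)/8 + Z) = sqrt(5*Z/8 + Z) = sqrt(13*Z/8) = sqrt(26)*sqrt(Z)/4)
(n(-21) + 55)*177 = (sqrt(26)*sqrt(-21)/4 + 55)*177 = (sqrt(26)*(I*sqrt(21))/4 + 55)*177 = (I*sqrt(546)/4 + 55)*177 = (55 + I*sqrt(546)/4)*177 = 9735 + 177*I*sqrt(546)/4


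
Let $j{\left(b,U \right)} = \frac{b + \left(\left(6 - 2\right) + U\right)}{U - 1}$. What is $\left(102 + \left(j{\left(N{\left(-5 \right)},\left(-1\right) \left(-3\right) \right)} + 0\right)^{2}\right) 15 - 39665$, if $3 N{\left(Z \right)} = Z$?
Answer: $- \frac{114085}{3} \approx -38028.0$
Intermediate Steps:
$N{\left(Z \right)} = \frac{Z}{3}$
$j{\left(b,U \right)} = \frac{4 + U + b}{-1 + U}$ ($j{\left(b,U \right)} = \frac{b + \left(4 + U\right)}{-1 + U} = \frac{4 + U + b}{-1 + U}$)
$\left(102 + \left(j{\left(N{\left(-5 \right)},\left(-1\right) \left(-3\right) \right)} + 0\right)^{2}\right) 15 - 39665 = \left(102 + \left(\frac{4 - -3 + \frac{1}{3} \left(-5\right)}{-1 - -3} + 0\right)^{2}\right) 15 - 39665 = \left(102 + \left(\frac{4 + 3 - \frac{5}{3}}{-1 + 3} + 0\right)^{2}\right) 15 - 39665 = \left(102 + \left(\frac{1}{2} \cdot \frac{16}{3} + 0\right)^{2}\right) 15 - 39665 = \left(102 + \left(\frac{8}{3} + 0\right)^{2}\right) 15 - 39665 = \left(102 + \left(\frac{8}{3}\right)^{2}\right) 15 - 39665 = \left(102 + \frac{64}{9}\right) 15 - 39665 = \frac{982}{9} \cdot 15 - 39665 = \frac{4910}{3} - 39665 = - \frac{114085}{3}$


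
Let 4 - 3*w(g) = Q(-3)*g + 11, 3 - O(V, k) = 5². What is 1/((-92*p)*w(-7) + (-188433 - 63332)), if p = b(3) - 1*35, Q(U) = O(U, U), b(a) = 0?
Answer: -3/1273715 ≈ -2.3553e-6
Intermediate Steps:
O(V, k) = -22 (O(V, k) = 3 - 1*5² = 3 - 1*25 = 3 - 25 = -22)
Q(U) = -22
p = -35 (p = 0 - 1*35 = 0 - 35 = -35)
w(g) = -7/3 + 22*g/3 (w(g) = 4/3 - (-22*g + 11)/3 = 4/3 - (11 - 22*g)/3 = 4/3 + (-11/3 + 22*g/3) = -7/3 + 22*g/3)
1/((-92*p)*w(-7) + (-188433 - 63332)) = 1/((-92*(-35))*(-7/3 + (22/3)*(-7)) + (-188433 - 63332)) = 1/(3220*(-7/3 - 154/3) - 251765) = 1/(3220*(-161/3) - 251765) = 1/(-518420/3 - 251765) = 1/(-1273715/3) = -3/1273715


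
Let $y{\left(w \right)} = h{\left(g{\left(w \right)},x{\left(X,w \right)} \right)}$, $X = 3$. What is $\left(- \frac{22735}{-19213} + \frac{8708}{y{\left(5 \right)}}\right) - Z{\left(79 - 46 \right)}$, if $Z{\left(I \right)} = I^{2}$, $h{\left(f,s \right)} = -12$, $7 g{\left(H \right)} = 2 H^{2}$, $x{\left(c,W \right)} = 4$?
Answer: $- \frac{104527367}{57639} \approx -1813.5$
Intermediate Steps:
$g{\left(H \right)} = \frac{2 H^{2}}{7}$
$y{\left(w \right)} = -12$
$\left(- \frac{22735}{-19213} + \frac{8708}{y{\left(5 \right)}}\right) - Z{\left(79 - 46 \right)} = \left(- \frac{22735}{-19213} + \frac{8708}{-12}\right) - \left(79 - 46\right)^{2} = \left(\left(-22735\right) \left(- \frac{1}{19213}\right) + 8708 \left(- \frac{1}{12}\right)\right) - \left(79 - 46\right)^{2} = \left(\frac{22735}{19213} - \frac{2177}{3}\right) - 33^{2} = - \frac{41758496}{57639} - 1089 = - \frac{104527367}{57639}$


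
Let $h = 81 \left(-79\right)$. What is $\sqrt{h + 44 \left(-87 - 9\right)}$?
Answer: $i \sqrt{10623} \approx 103.07 i$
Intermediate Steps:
$h = -6399$
$\sqrt{h + 44 \left(-87 - 9\right)} = \sqrt{-6399 + 44 \left(-87 - 9\right)} = \sqrt{-6399 + 44 \left(-96\right)} = \sqrt{-6399 - 4224} = \sqrt{-10623} = i \sqrt{10623}$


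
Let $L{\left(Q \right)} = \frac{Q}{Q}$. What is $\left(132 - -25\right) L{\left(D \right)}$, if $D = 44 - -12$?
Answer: $157$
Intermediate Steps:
$D = 56$ ($D = 44 + 12 = 56$)
$L{\left(Q \right)} = 1$
$\left(132 - -25\right) L{\left(D \right)} = \left(132 - -25\right) 1 = \left(132 + 25\right) 1 = 157 \cdot 1 = 157$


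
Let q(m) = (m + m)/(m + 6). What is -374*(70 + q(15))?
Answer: -187000/7 ≈ -26714.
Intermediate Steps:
q(m) = 2*m/(6 + m) (q(m) = (2*m)/(6 + m) = 2*m/(6 + m))
-374*(70 + q(15)) = -374*(70 + 2*15/(6 + 15)) = -374*(70 + 2*15/21) = -374*(70 + 2*15*(1/21)) = -374*(70 + 10/7) = -374*500/7 = -187000/7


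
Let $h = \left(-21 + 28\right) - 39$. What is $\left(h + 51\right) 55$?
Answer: $1045$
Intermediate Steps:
$h = -32$ ($h = 7 - 39 = -32$)
$\left(h + 51\right) 55 = \left(-32 + 51\right) 55 = 19 \cdot 55 = 1045$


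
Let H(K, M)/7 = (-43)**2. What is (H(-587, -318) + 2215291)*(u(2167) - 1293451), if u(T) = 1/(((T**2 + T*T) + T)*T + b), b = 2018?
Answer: -58670223839705940671588/20356680833 ≈ -2.8821e+12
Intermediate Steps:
H(K, M) = 12943 (H(K, M) = 7*(-43)**2 = 7*1849 = 12943)
u(T) = 1/(2018 + T*(T + 2*T**2)) (u(T) = 1/(((T**2 + T*T) + T)*T + 2018) = 1/(((T**2 + T**2) + T)*T + 2018) = 1/((2*T**2 + T)*T + 2018) = 1/((T + 2*T**2)*T + 2018) = 1/(T*(T + 2*T**2) + 2018) = 1/(2018 + T*(T + 2*T**2)))
(H(-587, -318) + 2215291)*(u(2167) - 1293451) = (12943 + 2215291)*(1/(2018 + 2167**2 + 2*2167**3) - 1293451) = 2228234*(1/(2018 + 4695889 + 2*10175991463) - 1293451) = 2228234*(1/(2018 + 4695889 + 20351982926) - 1293451) = 2228234*(1/20356680833 - 1293451) = 2228234*(-26330369180124682/20356680833) = -58670223839705940671588/20356680833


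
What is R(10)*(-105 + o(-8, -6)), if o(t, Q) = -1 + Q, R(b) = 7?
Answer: -784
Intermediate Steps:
R(10)*(-105 + o(-8, -6)) = 7*(-105 + (-1 - 6)) = 7*(-105 - 7) = 7*(-112) = -784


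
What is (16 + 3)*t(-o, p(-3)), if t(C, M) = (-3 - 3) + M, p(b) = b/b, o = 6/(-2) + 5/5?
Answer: -95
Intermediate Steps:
o = -2 (o = 6*(-½) + 5*(⅕) = -3 + 1 = -2)
p(b) = 1
t(C, M) = -6 + M
(16 + 3)*t(-o, p(-3)) = (16 + 3)*(-6 + 1) = 19*(-5) = -95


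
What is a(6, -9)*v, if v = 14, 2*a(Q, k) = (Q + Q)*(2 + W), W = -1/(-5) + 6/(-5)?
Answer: 84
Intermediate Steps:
W = -1 (W = -1*(-⅕) + 6*(-⅕) = ⅕ - 6/5 = -1)
a(Q, k) = Q (a(Q, k) = ((Q + Q)*(2 - 1))/2 = ((2*Q)*1)/2 = (2*Q)/2 = Q)
a(6, -9)*v = 6*14 = 84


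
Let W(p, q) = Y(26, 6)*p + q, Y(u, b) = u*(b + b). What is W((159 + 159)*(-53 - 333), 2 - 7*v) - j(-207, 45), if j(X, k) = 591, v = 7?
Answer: -38298014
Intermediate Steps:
Y(u, b) = 2*b*u (Y(u, b) = u*(2*b) = 2*b*u)
W(p, q) = q + 312*p (W(p, q) = (2*6*26)*p + q = 312*p + q = q + 312*p)
W((159 + 159)*(-53 - 333), 2 - 7*v) - j(-207, 45) = ((2 - 7*7) + 312*((159 + 159)*(-53 - 333))) - 1*591 = ((2 - 49) + 312*(318*(-386))) - 591 = (-47 + 312*(-122748)) - 591 = (-47 - 38297376) - 591 = -38297423 - 591 = -38298014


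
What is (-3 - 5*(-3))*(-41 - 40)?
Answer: -972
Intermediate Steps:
(-3 - 5*(-3))*(-41 - 40) = (-3 + 15)*(-81) = 12*(-81) = -972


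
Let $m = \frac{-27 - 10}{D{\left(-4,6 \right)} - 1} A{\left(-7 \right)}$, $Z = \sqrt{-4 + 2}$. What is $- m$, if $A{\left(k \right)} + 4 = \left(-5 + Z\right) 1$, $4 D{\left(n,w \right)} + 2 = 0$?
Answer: $222 - \frac{74 i \sqrt{2}}{3} \approx 222.0 - 34.884 i$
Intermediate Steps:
$D{\left(n,w \right)} = - \frac{1}{2}$ ($D{\left(n,w \right)} = - \frac{1}{2} + \frac{1}{4} \cdot 0 = - \frac{1}{2} + 0 = - \frac{1}{2}$)
$Z = i \sqrt{2}$ ($Z = \sqrt{-2} = i \sqrt{2} \approx 1.4142 i$)
$A{\left(k \right)} = -9 + i \sqrt{2}$ ($A{\left(k \right)} = -4 + \left(-5 + i \sqrt{2}\right) 1 = -4 - \left(5 - i \sqrt{2}\right) = -9 + i \sqrt{2}$)
$m = -222 + \frac{74 i \sqrt{2}}{3}$ ($m = \frac{-27 - 10}{- \frac{1}{2} - 1} \left(-9 + i \sqrt{2}\right) = - \frac{37}{- \frac{1}{2} - 1} \left(-9 + i \sqrt{2}\right) = - \frac{37}{- \frac{3}{2}} \left(-9 + i \sqrt{2}\right) = \left(-37\right) \left(- \frac{2}{3}\right) \left(-9 + i \sqrt{2}\right) = \frac{74 \left(-9 + i \sqrt{2}\right)}{3} = -222 + \frac{74 i \sqrt{2}}{3} \approx -222.0 + 34.884 i$)
$- m = - (-222 + \frac{74 i \sqrt{2}}{3}) = 222 - \frac{74 i \sqrt{2}}{3}$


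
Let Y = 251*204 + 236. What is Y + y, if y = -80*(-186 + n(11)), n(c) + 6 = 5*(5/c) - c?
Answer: 742480/11 ≈ 67498.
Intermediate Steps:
n(c) = -6 - c + 25/c (n(c) = -6 + (5*(5/c) - c) = -6 + (25/c - c) = -6 + (-c + 25/c) = -6 - c + 25/c)
Y = 51440 (Y = 51204 + 236 = 51440)
y = 176640/11 (y = -80*(-186 + (-6 - 1*11 + 25/11)) = -80*(-186 + (-6 - 11 + 25*(1/11))) = -80*(-186 + (-6 - 11 + 25/11)) = -80*(-186 - 162/11) = -80*(-2208/11) = 176640/11 ≈ 16058.)
Y + y = 51440 + 176640/11 = 742480/11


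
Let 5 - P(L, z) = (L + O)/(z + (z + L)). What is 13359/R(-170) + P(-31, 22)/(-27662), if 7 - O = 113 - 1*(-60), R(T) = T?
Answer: -2402010547/30566510 ≈ -78.583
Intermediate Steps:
O = -166 (O = 7 - (113 - 1*(-60)) = 7 - (113 + 60) = 7 - 1*173 = 7 - 173 = -166)
P(L, z) = 5 - (-166 + L)/(L + 2*z) (P(L, z) = 5 - (L - 166)/(z + (z + L)) = 5 - (-166 + L)/(z + (L + z)) = 5 - (-166 + L)/(L + 2*z))
13359/R(-170) + P(-31, 22)/(-27662) = 13359/(-170) + (2*(83 + 2*(-31) + 5*22)/(-31 + 2*22))/(-27662) = 13359*(-1/170) + (2*(83 - 62 + 110)/(-31 + 44))*(-1/27662) = -13359/170 + (2*131/13)*(-1/27662) = -13359/170 + (2*(1/13)*131)*(-1/27662) = -13359/170 + (262/13)*(-1/27662) = -13359/170 - 131/179803 = -2402010547/30566510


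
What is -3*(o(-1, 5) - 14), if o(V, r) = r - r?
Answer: 42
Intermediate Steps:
o(V, r) = 0
-3*(o(-1, 5) - 14) = -3*(0 - 14) = -3*(-14) = 42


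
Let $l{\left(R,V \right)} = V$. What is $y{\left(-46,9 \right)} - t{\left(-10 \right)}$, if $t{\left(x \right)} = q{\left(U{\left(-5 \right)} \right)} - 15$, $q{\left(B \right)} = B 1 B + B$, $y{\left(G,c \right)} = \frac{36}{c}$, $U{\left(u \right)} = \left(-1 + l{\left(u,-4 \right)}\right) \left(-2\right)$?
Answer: $-91$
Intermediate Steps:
$U{\left(u \right)} = 10$ ($U{\left(u \right)} = \left(-1 - 4\right) \left(-2\right) = \left(-5\right) \left(-2\right) = 10$)
$q{\left(B \right)} = B + B^{2}$ ($q{\left(B \right)} = B B + B = B^{2} + B = B + B^{2}$)
$t{\left(x \right)} = 95$ ($t{\left(x \right)} = 10 \left(1 + 10\right) - 15 = 10 \cdot 11 - 15 = 110 - 15 = 95$)
$y{\left(-46,9 \right)} - t{\left(-10 \right)} = \frac{36}{9} - 95 = 36 \cdot \frac{1}{9} - 95 = 4 - 95 = -91$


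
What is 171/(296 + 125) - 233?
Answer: -97922/421 ≈ -232.59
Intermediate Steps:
171/(296 + 125) - 233 = 171/421 - 233 = -97922/421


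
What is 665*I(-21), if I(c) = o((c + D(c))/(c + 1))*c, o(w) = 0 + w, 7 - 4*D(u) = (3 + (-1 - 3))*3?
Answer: -103341/8 ≈ -12918.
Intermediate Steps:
D(u) = 5/2 (D(u) = 7/4 - (3 + (-1 - 3))*3/4 = 7/4 - (3 - 4)*3/4 = 7/4 - (-1)*3/4 = 7/4 - ¼*(-3) = 7/4 + ¾ = 5/2)
o(w) = w
I(c) = c*(5/2 + c)/(1 + c) (I(c) = ((c + 5/2)/(c + 1))*c = ((5/2 + c)/(1 + c))*c = c*(5/2 + c)/(1 + c))
665*I(-21) = 665*((½)*(-21)*(5 + 2*(-21))/(1 - 21)) = 665*((½)*(-21)*(5 - 42)/(-20)) = 665*((½)*(-21)*(-1/20)*(-37)) = 665*(-777/40) = -103341/8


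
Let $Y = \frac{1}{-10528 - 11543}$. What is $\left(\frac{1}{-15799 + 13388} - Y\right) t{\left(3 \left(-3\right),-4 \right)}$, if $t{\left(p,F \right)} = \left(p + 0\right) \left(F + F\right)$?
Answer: $- \frac{471840}{17737727} \approx -0.026601$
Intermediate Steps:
$t{\left(p,F \right)} = 2 F p$ ($t{\left(p,F \right)} = p 2 F = 2 F p$)
$Y = - \frac{1}{22071}$ ($Y = \frac{1}{-22071} = - \frac{1}{22071} \approx -4.5308 \cdot 10^{-5}$)
$\left(\frac{1}{-15799 + 13388} - Y\right) t{\left(3 \left(-3\right),-4 \right)} = \left(\frac{1}{-15799 + 13388} - - \frac{1}{22071}\right) 2 \left(-4\right) 3 \left(-3\right) = \left(\frac{1}{-2411} + \frac{1}{22071}\right) 2 \left(-4\right) \left(-9\right) = \left(- \frac{1}{2411} + \frac{1}{22071}\right) 72 = \left(- \frac{19660}{53213181}\right) 72 = - \frac{471840}{17737727}$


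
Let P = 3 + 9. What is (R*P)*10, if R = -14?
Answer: -1680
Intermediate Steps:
P = 12
(R*P)*10 = -14*12*10 = -168*10 = -1680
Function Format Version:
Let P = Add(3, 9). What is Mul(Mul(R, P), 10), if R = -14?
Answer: -1680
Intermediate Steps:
P = 12
Mul(Mul(R, P), 10) = Mul(Mul(-14, 12), 10) = Mul(-168, 10) = -1680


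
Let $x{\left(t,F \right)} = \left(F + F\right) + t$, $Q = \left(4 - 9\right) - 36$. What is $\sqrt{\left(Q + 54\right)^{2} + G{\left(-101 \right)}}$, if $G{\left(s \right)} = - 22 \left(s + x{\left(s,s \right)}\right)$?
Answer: $\sqrt{9057} \approx 95.168$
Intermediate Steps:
$Q = -41$ ($Q = \left(4 - 9\right) - 36 = -5 - 36 = -41$)
$x{\left(t,F \right)} = t + 2 F$ ($x{\left(t,F \right)} = 2 F + t = t + 2 F$)
$G{\left(s \right)} = - 88 s$ ($G{\left(s \right)} = - 22 \left(s + \left(s + 2 s\right)\right) = - 22 \left(s + 3 s\right) = - 22 \cdot 4 s = - 88 s$)
$\sqrt{\left(Q + 54\right)^{2} + G{\left(-101 \right)}} = \sqrt{\left(-41 + 54\right)^{2} - -8888} = \sqrt{13^{2} + 8888} = \sqrt{169 + 8888} = \sqrt{9057}$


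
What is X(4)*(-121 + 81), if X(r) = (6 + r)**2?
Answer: -4000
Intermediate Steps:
X(4)*(-121 + 81) = (6 + 4)**2*(-121 + 81) = 10**2*(-40) = 100*(-40) = -4000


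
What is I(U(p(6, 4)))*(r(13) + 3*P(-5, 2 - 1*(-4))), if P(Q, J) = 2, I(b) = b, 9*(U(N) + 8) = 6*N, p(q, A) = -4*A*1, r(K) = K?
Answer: -1064/3 ≈ -354.67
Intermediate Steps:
p(q, A) = -4*A
U(N) = -8 + 2*N/3 (U(N) = -8 + (6*N)/9 = -8 + 2*N/3)
I(U(p(6, 4)))*(r(13) + 3*P(-5, 2 - 1*(-4))) = (-8 + 2*(-4*4)/3)*(13 + 3*2) = (-8 + (⅔)*(-16))*(13 + 6) = (-8 - 32/3)*19 = -56/3*19 = -1064/3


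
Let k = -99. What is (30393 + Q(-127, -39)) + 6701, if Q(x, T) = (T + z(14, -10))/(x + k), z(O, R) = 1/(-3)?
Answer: 12574925/339 ≈ 37094.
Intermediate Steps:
z(O, R) = -⅓
Q(x, T) = (-⅓ + T)/(-99 + x) (Q(x, T) = (T - ⅓)/(x - 99) = (-⅓ + T)/(-99 + x))
(30393 + Q(-127, -39)) + 6701 = (30393 + (-⅓ - 39)/(-99 - 127)) + 6701 = (30393 - 118/3/(-226)) + 6701 = (30393 - 1/226*(-118/3)) + 6701 = (30393 + 59/339) + 6701 = 10303286/339 + 6701 = 12574925/339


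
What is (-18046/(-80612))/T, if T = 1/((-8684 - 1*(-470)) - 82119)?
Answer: -116439237/5758 ≈ -20222.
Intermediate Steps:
T = -1/90333 (T = 1/((-8684 + 470) - 82119) = 1/(-8214 - 82119) = 1/(-90333) = -1/90333 ≈ -1.1070e-5)
(-18046/(-80612))/T = (-18046/(-80612))/(-1/90333) = -18046*(-1/80612)*(-90333) = (1289/5758)*(-90333) = -116439237/5758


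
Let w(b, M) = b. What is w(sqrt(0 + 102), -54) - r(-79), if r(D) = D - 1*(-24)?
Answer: 55 + sqrt(102) ≈ 65.099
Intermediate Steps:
r(D) = 24 + D (r(D) = D + 24 = 24 + D)
w(sqrt(0 + 102), -54) - r(-79) = sqrt(0 + 102) - (24 - 79) = sqrt(102) - 1*(-55) = sqrt(102) + 55 = 55 + sqrt(102)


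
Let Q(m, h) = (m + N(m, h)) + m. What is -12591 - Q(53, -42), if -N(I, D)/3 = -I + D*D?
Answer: -7564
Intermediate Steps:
N(I, D) = -3*D² + 3*I (N(I, D) = -3*(-I + D*D) = -3*(-I + D²) = -3*(D² - I) = -3*D² + 3*I)
Q(m, h) = -3*h² + 5*m (Q(m, h) = (m + (-3*h² + 3*m)) + m = (-3*h² + 4*m) + m = -3*h² + 5*m)
-12591 - Q(53, -42) = -12591 - (-3*(-42)² + 5*53) = -12591 - (-3*1764 + 265) = -12591 - (-5292 + 265) = -12591 - 1*(-5027) = -12591 + 5027 = -7564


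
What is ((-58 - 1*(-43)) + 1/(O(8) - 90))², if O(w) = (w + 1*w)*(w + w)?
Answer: 6195121/27556 ≈ 224.82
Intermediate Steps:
O(w) = 4*w² (O(w) = (w + w)*(2*w) = (2*w)*(2*w) = 4*w²)
((-58 - 1*(-43)) + 1/(O(8) - 90))² = ((-58 - 1*(-43)) + 1/(4*8² - 90))² = ((-58 + 43) + 1/(4*64 - 90))² = (-15 + 1/(256 - 90))² = (-15 + 1/166)² = (-2489/166)² = 6195121/27556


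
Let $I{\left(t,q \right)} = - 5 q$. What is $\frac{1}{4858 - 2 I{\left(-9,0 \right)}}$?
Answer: $\frac{1}{4858} \approx 0.00020585$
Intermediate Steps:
$\frac{1}{4858 - 2 I{\left(-9,0 \right)}} = \frac{1}{4858 - 2 \left(\left(-5\right) 0\right)} = \frac{1}{4858 - 0} = \frac{1}{4858 + 0} = \frac{1}{4858}$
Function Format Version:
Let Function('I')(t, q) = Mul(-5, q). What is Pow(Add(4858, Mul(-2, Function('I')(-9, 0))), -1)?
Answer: Rational(1, 4858) ≈ 0.00020585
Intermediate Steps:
Pow(Add(4858, Mul(-2, Function('I')(-9, 0))), -1) = Pow(Add(4858, Mul(-2, Mul(-5, 0))), -1) = Pow(Add(4858, Mul(-2, 0)), -1) = Pow(Add(4858, 0), -1) = Pow(4858, -1) = Rational(1, 4858)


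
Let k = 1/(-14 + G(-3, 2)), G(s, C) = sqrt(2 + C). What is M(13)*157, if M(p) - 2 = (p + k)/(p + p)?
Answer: 122303/312 ≈ 392.00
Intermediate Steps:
k = -1/12 (k = 1/(-14 + sqrt(2 + 2)) = 1/(-14 + sqrt(4)) = 1/(-14 + 2) = 1/(-12) = -1/12 ≈ -0.083333)
M(p) = 2 + (-1/12 + p)/(2*p) (M(p) = 2 + (p - 1/12)/(p + p) = 2 + (-1/12 + p)/((2*p)) = 2 + (-1/12 + p)*(1/(2*p)) = 2 + (-1/12 + p)/(2*p))
M(13)*157 = ((1/24)*(-1 + 60*13)/13)*157 = ((1/24)*(1/13)*(-1 + 780))*157 = ((1/24)*(1/13)*779)*157 = (779/312)*157 = 122303/312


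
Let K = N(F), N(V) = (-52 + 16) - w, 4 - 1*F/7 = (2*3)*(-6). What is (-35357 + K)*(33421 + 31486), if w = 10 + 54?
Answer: -2301407499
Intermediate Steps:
F = 280 (F = 28 - 7*2*3*(-6) = 28 - 42*(-6) = 28 - 7*(-36) = 28 + 252 = 280)
w = 64
N(V) = -100 (N(V) = (-52 + 16) - 1*64 = -36 - 64 = -100)
K = -100
(-35357 + K)*(33421 + 31486) = (-35357 - 100)*(33421 + 31486) = -35457*64907 = -2301407499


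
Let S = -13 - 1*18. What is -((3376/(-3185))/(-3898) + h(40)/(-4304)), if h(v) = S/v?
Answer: -96608119/213738878080 ≈ -0.00045199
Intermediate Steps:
S = -31 (S = -13 - 18 = -31)
h(v) = -31/v
-((3376/(-3185))/(-3898) + h(40)/(-4304)) = -((3376/(-3185))/(-3898) - 31/40/(-4304)) = -((3376*(-1/3185))*(-1/3898) - 31*1/40*(-1/4304)) = -(-3376/3185*(-1/3898) - 31/40*(-1/4304)) = -(1688/6207565 + 31/172160) = -1*96608119/213738878080 = -96608119/213738878080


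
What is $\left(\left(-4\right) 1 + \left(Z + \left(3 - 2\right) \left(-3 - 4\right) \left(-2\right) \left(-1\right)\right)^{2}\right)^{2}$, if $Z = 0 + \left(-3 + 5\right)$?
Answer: $19600$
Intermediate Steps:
$Z = 2$ ($Z = 0 + 2 = 2$)
$\left(\left(-4\right) 1 + \left(Z + \left(3 - 2\right) \left(-3 - 4\right) \left(-2\right) \left(-1\right)\right)^{2}\right)^{2} = \left(\left(-4\right) 1 + \left(2 + \left(3 - 2\right) \left(-3 - 4\right) \left(-2\right) \left(-1\right)\right)^{2}\right)^{2} = \left(-4 + \left(2 + 1 \left(-7\right) \left(-2\right) \left(-1\right)\right)^{2}\right)^{2} = \left(-4 + \left(2 + \left(-7\right) \left(-2\right) \left(-1\right)\right)^{2}\right)^{2} = \left(-4 + \left(2 + 14 \left(-1\right)\right)^{2}\right)^{2} = \left(-4 + \left(2 - 14\right)^{2}\right)^{2} = \left(-4 + \left(-12\right)^{2}\right)^{2} = \left(-4 + 144\right)^{2} = 140^{2} = 19600$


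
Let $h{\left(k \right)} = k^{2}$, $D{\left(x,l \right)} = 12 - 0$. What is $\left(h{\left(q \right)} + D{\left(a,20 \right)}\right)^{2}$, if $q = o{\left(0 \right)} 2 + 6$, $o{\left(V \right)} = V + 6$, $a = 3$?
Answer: $112896$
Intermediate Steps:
$o{\left(V \right)} = 6 + V$
$D{\left(x,l \right)} = 12$ ($D{\left(x,l \right)} = 12 + 0 = 12$)
$q = 18$ ($q = \left(6 + 0\right) 2 + 6 = 6 \cdot 2 + 6 = 12 + 6 = 18$)
$\left(h{\left(q \right)} + D{\left(a,20 \right)}\right)^{2} = \left(18^{2} + 12\right)^{2} = \left(324 + 12\right)^{2} = 336^{2} = 112896$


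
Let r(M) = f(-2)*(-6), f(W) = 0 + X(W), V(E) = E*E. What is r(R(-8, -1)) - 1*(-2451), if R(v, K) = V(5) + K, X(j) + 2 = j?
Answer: 2475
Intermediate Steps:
X(j) = -2 + j
V(E) = E²
R(v, K) = 25 + K (R(v, K) = 5² + K = 25 + K)
f(W) = -2 + W (f(W) = 0 + (-2 + W) = -2 + W)
r(M) = 24 (r(M) = (-2 - 2)*(-6) = -4*(-6) = 24)
r(R(-8, -1)) - 1*(-2451) = 24 - 1*(-2451) = 24 + 2451 = 2475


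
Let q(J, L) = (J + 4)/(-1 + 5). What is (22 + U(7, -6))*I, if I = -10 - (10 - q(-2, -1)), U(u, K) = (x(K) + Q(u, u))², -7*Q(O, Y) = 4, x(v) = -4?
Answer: -40989/49 ≈ -836.51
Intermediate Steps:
q(J, L) = 1 + J/4 (q(J, L) = (4 + J)/4 = (4 + J)*(¼) = 1 + J/4)
Q(O, Y) = -4/7 (Q(O, Y) = -⅐*4 = -4/7)
U(u, K) = 1024/49 (U(u, K) = (-4 - 4/7)² = (-32/7)² = 1024/49)
I = -39/2 (I = -10 - (10 - (1 + (¼)*(-2))) = -10 - (10 - (1 - ½)) = -10 - (10 - 1*½) = -10 - (10 - ½) = -10 - 1*19/2 = -10 - 19/2 = -39/2 ≈ -19.500)
(22 + U(7, -6))*I = (22 + 1024/49)*(-39/2) = (2102/49)*(-39/2) = -40989/49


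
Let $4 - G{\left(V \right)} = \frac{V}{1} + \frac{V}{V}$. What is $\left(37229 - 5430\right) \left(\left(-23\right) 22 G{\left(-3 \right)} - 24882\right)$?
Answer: $-887764482$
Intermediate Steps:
$G{\left(V \right)} = 3 - V$ ($G{\left(V \right)} = 4 - \left(\frac{V}{1} + \frac{V}{V}\right) = 4 - \left(V 1 + 1\right) = 4 - \left(V + 1\right) = 4 - \left(1 + V\right) = 3 - V$)
$\left(37229 - 5430\right) \left(\left(-23\right) 22 G{\left(-3 \right)} - 24882\right) = \left(37229 - 5430\right) \left(\left(-23\right) 22 \left(3 - -3\right) - 24882\right) = 31799 \left(- 506 \left(3 + 3\right) - 24882\right) = 31799 \left(\left(-506\right) 6 - 24882\right) = 31799 \left(-3036 - 24882\right) = 31799 \left(-27918\right) = -887764482$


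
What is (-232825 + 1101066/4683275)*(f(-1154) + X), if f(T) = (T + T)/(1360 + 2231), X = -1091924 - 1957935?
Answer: 628522009798516315547/885138975 ≈ 7.1008e+11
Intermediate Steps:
X = -3049859
f(T) = 2*T/3591 (f(T) = (2*T)/3591 = 2*T/3591)
(-232825 + 1101066/4683275)*(f(-1154) + X) = (-232825 + 1101066/4683275)*((2/3591)*(-1154) - 3049859) = (-232825 + 1101066*(1/4683275))*(-2308/3591 - 3049859) = (-232825 + 1101066/4683275)*(-10952045977/3591) = -1090382400809/4683275*(-10952045977/3591) = 628522009798516315547/885138975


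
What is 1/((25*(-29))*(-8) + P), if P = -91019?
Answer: -1/85219 ≈ -1.1734e-5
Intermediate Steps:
1/((25*(-29))*(-8) + P) = 1/((25*(-29))*(-8) - 91019) = 1/(-725*(-8) - 91019) = 1/(5800 - 91019) = 1/(-85219) = -1/85219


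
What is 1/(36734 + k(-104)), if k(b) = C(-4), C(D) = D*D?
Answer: 1/36750 ≈ 2.7211e-5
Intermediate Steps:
C(D) = D²
k(b) = 16 (k(b) = (-4)² = 16)
1/(36734 + k(-104)) = 1/(36734 + 16) = 1/36750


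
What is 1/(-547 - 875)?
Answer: -1/1422 ≈ -0.00070324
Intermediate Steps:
1/(-547 - 875) = 1/(-1422) = -1/1422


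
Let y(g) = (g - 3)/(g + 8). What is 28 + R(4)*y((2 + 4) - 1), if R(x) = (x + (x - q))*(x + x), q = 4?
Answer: 428/13 ≈ 32.923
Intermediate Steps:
y(g) = (-3 + g)/(8 + g)
R(x) = 2*x*(-4 + 2*x) (R(x) = (x + (x - 1*4))*(x + x) = (x + (x - 4))*(2*x) = (x + (-4 + x))*(2*x) = (-4 + 2*x)*(2*x) = 2*x*(-4 + 2*x))
28 + R(4)*y((2 + 4) - 1) = 28 + (4*4*(-2 + 4))*((-3 + ((2 + 4) - 1))/(8 + ((2 + 4) - 1))) = 28 + (4*4*2)*((-3 + (6 - 1))/(8 + (6 - 1))) = 28 + 32*((-3 + 5)/(8 + 5)) = 28 + 32*(2/13) = 28 + 64/13 = 428/13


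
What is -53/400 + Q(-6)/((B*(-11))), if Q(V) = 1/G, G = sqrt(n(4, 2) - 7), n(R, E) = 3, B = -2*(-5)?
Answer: -53/400 + I/220 ≈ -0.1325 + 0.0045455*I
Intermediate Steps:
B = 10
G = 2*I (G = sqrt(3 - 7) = sqrt(-4) = 2*I ≈ 2.0*I)
Q(V) = -I/2 (Q(V) = 1/(2*I) = -I/2)
-53/400 + Q(-6)/((B*(-11))) = -53/400 + (-I/2)/((10*(-11))) = -53*1/400 - I/2/(-110) = -53/400 - I/2*(-1/110) = -53/400 + I/220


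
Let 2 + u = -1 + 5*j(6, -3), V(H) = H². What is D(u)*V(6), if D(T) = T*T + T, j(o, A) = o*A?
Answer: 308016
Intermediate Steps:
j(o, A) = A*o
u = -93 (u = -2 + (-1 + 5*(-3*6)) = -2 + (-1 + 5*(-18)) = -2 + (-1 - 90) = -2 - 91 = -93)
D(T) = T + T² (D(T) = T² + T = T + T²)
D(u)*V(6) = -93*(1 - 93)*6² = -93*(-92)*36 = 8556*36 = 308016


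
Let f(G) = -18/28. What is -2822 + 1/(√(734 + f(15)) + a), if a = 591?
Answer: -13770412000/4879667 - √143738/4879667 ≈ -2822.0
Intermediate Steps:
f(G) = -9/14 (f(G) = -18*1/28 = -9/14)
-2822 + 1/(√(734 + f(15)) + a) = -2822 + 1/(√(734 - 9/14) + 591) = -2822 + 1/(√(10267/14) + 591) = -2822 + 1/(√143738/14 + 591) = -2822 + 1/(591 + √143738/14)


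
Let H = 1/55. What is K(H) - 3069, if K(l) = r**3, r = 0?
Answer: -3069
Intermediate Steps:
H = 1/55 ≈ 0.018182
K(l) = 0 (K(l) = 0**3 = 0)
K(H) - 3069 = 0 - 3069 = -3069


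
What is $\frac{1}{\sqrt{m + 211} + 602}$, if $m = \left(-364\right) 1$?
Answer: $\frac{602}{362557} - \frac{3 i \sqrt{17}}{362557} \approx 0.0016604 - 3.4117 \cdot 10^{-5} i$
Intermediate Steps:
$m = -364$
$\frac{1}{\sqrt{m + 211} + 602} = \frac{1}{\sqrt{-364 + 211} + 602} = \frac{1}{\sqrt{-153} + 602} = \frac{1}{3 i \sqrt{17} + 602} = \frac{1}{602 + 3 i \sqrt{17}}$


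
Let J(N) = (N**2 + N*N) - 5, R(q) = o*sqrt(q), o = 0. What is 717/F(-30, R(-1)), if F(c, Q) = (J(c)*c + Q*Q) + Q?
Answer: -239/17950 ≈ -0.013315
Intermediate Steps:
R(q) = 0 (R(q) = 0*sqrt(q) = 0)
J(N) = -5 + 2*N**2 (J(N) = (N**2 + N**2) - 5 = 2*N**2 - 5 = -5 + 2*N**2)
F(c, Q) = Q + Q**2 + c*(-5 + 2*c**2) (F(c, Q) = ((-5 + 2*c**2)*c + Q*Q) + Q = (c*(-5 + 2*c**2) + Q**2) + Q = (Q**2 + c*(-5 + 2*c**2)) + Q = Q + Q**2 + c*(-5 + 2*c**2))
717/F(-30, R(-1)) = 717/(0 + 0**2 - 30*(-5 + 2*(-30)**2)) = 717/(0 + 0 - 30*(-5 + 2*900)) = 717/(0 + 0 - 30*(-5 + 1800)) = 717/(0 + 0 - 30*1795) = 717/(0 + 0 - 53850) = 717/(-53850) = 717*(-1/53850) = -239/17950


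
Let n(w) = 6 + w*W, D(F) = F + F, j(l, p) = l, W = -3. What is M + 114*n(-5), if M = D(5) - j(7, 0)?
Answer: 2397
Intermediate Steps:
D(F) = 2*F
M = 3 (M = 2*5 - 1*7 = 10 - 7 = 3)
n(w) = 6 - 3*w (n(w) = 6 + w*(-3) = 6 - 3*w)
M + 114*n(-5) = 3 + 114*(6 - 3*(-5)) = 3 + 114*(6 + 15) = 3 + 114*21 = 3 + 2394 = 2397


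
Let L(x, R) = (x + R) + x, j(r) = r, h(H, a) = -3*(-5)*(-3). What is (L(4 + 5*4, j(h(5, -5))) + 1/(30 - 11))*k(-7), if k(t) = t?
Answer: -406/19 ≈ -21.368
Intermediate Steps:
h(H, a) = -45 (h(H, a) = 15*(-3) = -45)
L(x, R) = R + 2*x (L(x, R) = (R + x) + x = R + 2*x)
(L(4 + 5*4, j(h(5, -5))) + 1/(30 - 11))*k(-7) = ((-45 + 2*(4 + 5*4)) + 1/(30 - 11))*(-7) = ((-45 + 2*(4 + 20)) + 1/19)*(-7) = ((-45 + 2*24) + 1/19)*(-7) = ((-45 + 48) + 1/19)*(-7) = (3 + 1/19)*(-7) = (58/19)*(-7) = -406/19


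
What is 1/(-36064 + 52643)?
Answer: 1/16579 ≈ 6.0317e-5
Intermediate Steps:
1/(-36064 + 52643) = 1/16579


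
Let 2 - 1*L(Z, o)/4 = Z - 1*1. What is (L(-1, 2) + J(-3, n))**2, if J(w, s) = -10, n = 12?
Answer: 36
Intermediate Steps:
L(Z, o) = 12 - 4*Z (L(Z, o) = 8 - 4*(Z - 1*1) = 8 - 4*(Z - 1) = 8 - 4*(-1 + Z) = 8 + (4 - 4*Z) = 12 - 4*Z)
(L(-1, 2) + J(-3, n))**2 = ((12 - 4*(-1)) - 10)**2 = ((12 + 4) - 10)**2 = (16 - 10)**2 = 6**2 = 36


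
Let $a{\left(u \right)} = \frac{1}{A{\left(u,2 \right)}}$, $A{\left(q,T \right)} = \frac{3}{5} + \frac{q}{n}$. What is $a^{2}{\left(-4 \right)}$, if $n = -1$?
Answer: $\frac{25}{529} \approx 0.047259$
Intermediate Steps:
$A{\left(q,T \right)} = \frac{3}{5} - q$ ($A{\left(q,T \right)} = \frac{3}{5} + \frac{q}{-1} = 3 \cdot \frac{1}{5} + q \left(-1\right) = \frac{3}{5} - q$)
$a{\left(u \right)} = \frac{1}{\frac{3}{5} - u}$
$a^{2}{\left(-4 \right)} = \left(\frac{5}{3 - -20}\right)^{2} = \left(\frac{5}{3 + 20}\right)^{2} = \left(\frac{5}{23}\right)^{2} = \frac{25}{529}$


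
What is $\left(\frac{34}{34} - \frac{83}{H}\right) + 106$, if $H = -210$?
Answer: $\frac{22553}{210} \approx 107.4$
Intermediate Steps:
$\left(\frac{34}{34} - \frac{83}{H}\right) + 106 = \left(\frac{34}{34} - \frac{83}{-210}\right) + 106 = \left(34 \cdot \frac{1}{34} - - \frac{83}{210}\right) + 106 = \left(1 + \frac{83}{210}\right) + 106 = \frac{293}{210} + 106 = \frac{22553}{210}$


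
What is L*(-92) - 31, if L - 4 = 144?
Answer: -13647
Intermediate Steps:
L = 148 (L = 4 + 144 = 148)
L*(-92) - 31 = 148*(-92) - 31 = -13616 - 31 = -13647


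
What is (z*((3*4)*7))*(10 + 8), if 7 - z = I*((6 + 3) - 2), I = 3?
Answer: -21168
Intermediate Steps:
z = -14 (z = 7 - 3*((6 + 3) - 2) = 7 - 3*(9 - 2) = 7 - 3*7 = 7 - 1*21 = 7 - 21 = -14)
(z*((3*4)*7))*(10 + 8) = (-14*3*4*7)*(10 + 8) = -168*7*18 = -14*84*18 = -1176*18 = -21168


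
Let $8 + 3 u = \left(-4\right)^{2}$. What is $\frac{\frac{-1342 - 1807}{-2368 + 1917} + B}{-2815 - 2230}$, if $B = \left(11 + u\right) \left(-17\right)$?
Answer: $\frac{60980}{1365177} \approx 0.044668$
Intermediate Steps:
$u = \frac{8}{3}$ ($u = - \frac{8}{3} + \frac{\left(-4\right)^{2}}{3} = - \frac{8}{3} + \frac{1}{3} \cdot 16 = - \frac{8}{3} + \frac{16}{3} = \frac{8}{3} \approx 2.6667$)
$B = - \frac{697}{3}$ ($B = \left(11 + \frac{8}{3}\right) \left(-17\right) = \frac{41}{3} \left(-17\right) = - \frac{697}{3} \approx -232.33$)
$\frac{\frac{-1342 - 1807}{-2368 + 1917} + B}{-2815 - 2230} = \frac{\frac{-1342 - 1807}{-2368 + 1917} - \frac{697}{3}}{-2815 - 2230} = \frac{- \frac{3149}{-451} - \frac{697}{3}}{-5045} = \left(\left(-3149\right) \left(- \frac{1}{451}\right) - \frac{697}{3}\right) \left(- \frac{1}{5045}\right) = \left(\frac{3149}{451} - \frac{697}{3}\right) \left(- \frac{1}{5045}\right) = \left(- \frac{304900}{1353}\right) \left(- \frac{1}{5045}\right) = \frac{60980}{1365177}$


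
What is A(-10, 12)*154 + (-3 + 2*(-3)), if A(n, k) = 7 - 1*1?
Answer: 915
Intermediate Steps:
A(n, k) = 6 (A(n, k) = 7 - 1 = 6)
A(-10, 12)*154 + (-3 + 2*(-3)) = 6*154 + (-3 + 2*(-3)) = 924 + (-3 - 6) = 924 - 9 = 915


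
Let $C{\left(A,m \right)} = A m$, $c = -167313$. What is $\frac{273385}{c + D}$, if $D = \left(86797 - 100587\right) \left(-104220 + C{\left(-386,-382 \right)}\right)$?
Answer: $- \frac{273385}{596336593} \approx -0.00045844$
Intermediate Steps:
$D = -596169280$ ($D = \left(86797 - 100587\right) \left(-104220 - -147452\right) = - 13790 \left(-104220 + 147452\right) = \left(-13790\right) 43232 = -596169280$)
$\frac{273385}{c + D} = \frac{273385}{-167313 - 596169280} = \frac{273385}{-596336593} = 273385 \left(- \frac{1}{596336593}\right) = - \frac{273385}{596336593}$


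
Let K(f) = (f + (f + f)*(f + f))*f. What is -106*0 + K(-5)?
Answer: -475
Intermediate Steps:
K(f) = f*(f + 4*f²) (K(f) = (f + (2*f)*(2*f))*f = (f + 4*f²)*f = f*(f + 4*f²))
-106*0 + K(-5) = -106*0 + (-5)²*(1 + 4*(-5)) = 0 + 25*(1 - 20) = 0 + 25*(-19) = 0 - 475 = -475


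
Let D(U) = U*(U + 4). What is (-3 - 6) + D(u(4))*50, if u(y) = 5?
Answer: 2241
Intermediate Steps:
D(U) = U*(4 + U)
(-3 - 6) + D(u(4))*50 = (-3 - 6) + (5*(4 + 5))*50 = -9 + (5*9)*50 = -9 + 45*50 = -9 + 2250 = 2241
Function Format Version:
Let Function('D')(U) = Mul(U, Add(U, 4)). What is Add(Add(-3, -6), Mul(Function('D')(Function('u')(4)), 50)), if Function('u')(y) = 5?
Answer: 2241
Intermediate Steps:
Function('D')(U) = Mul(U, Add(4, U))
Add(Add(-3, -6), Mul(Function('D')(Function('u')(4)), 50)) = Add(Add(-3, -6), Mul(Mul(5, Add(4, 5)), 50)) = Add(-9, Mul(Mul(5, 9), 50)) = Add(-9, Mul(45, 50)) = Add(-9, 2250) = 2241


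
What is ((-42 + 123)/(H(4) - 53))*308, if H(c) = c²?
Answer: -24948/37 ≈ -674.27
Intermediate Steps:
((-42 + 123)/(H(4) - 53))*308 = ((-42 + 123)/(4² - 53))*308 = (81/(16 - 53))*308 = (81/(-37))*308 = (81*(-1/37))*308 = -81/37*308 = -24948/37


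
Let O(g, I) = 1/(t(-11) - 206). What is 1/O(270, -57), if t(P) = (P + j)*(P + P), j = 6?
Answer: -96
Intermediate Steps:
t(P) = 2*P*(6 + P) (t(P) = (P + 6)*(P + P) = (6 + P)*(2*P) = 2*P*(6 + P))
O(g, I) = -1/96 (O(g, I) = 1/(2*(-11)*(6 - 11) - 206) = 1/(2*(-11)*(-5) - 206) = 1/(110 - 206) = 1/(-96) = -1/96)
1/O(270, -57) = 1/(-1/96) = -96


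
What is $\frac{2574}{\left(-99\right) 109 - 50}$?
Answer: $- \frac{2574}{10841} \approx -0.23743$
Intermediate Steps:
$\frac{2574}{\left(-99\right) 109 - 50} = \frac{2574}{-10791 - 50} = \frac{2574}{-10841} = 2574 \left(- \frac{1}{10841}\right) = - \frac{2574}{10841}$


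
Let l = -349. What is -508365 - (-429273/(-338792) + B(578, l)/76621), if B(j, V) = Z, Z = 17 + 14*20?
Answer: -13196467444972437/25958581832 ≈ -5.0837e+5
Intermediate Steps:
Z = 297 (Z = 17 + 280 = 297)
B(j, V) = 297
-508365 - (-429273/(-338792) + B(578, l)/76621) = -508365 - (-429273/(-338792) + 297/76621) = -508365 - (-429273*(-1/338792) + 297*(1/76621)) = -508365 - (429273/338792 + 297/76621) = -508365 - 1*32991947757/25958581832 = -508365 - 32991947757/25958581832 = -13196467444972437/25958581832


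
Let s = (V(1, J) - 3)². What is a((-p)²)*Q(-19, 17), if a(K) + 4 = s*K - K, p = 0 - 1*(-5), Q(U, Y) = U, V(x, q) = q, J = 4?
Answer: 76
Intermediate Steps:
p = 5 (p = 0 + 5 = 5)
s = 1 (s = (4 - 3)² = 1² = 1)
a(K) = -4 (a(K) = -4 + (1*K - K) = -4 + (K - K) = -4 + 0 = -4)
a((-p)²)*Q(-19, 17) = -4*(-19) = 76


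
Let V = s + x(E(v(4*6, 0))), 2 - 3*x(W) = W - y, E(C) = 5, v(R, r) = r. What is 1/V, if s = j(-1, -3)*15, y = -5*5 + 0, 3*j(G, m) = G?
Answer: -3/43 ≈ -0.069767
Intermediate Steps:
j(G, m) = G/3
y = -25 (y = -25 + 0 = -25)
x(W) = -23/3 - W/3 (x(W) = ⅔ - (W - 1*(-25))/3 = ⅔ - (W + 25)/3 = ⅔ - (25 + W)/3 = ⅔ + (-25/3 - W/3) = -23/3 - W/3)
s = -5 (s = ((⅓)*(-1))*15 = -⅓*15 = -5)
V = -43/3 (V = -5 + (-23/3 - ⅓*5) = -5 + (-23/3 - 5/3) = -5 - 28/3 = -43/3 ≈ -14.333)
1/V = 1/(-43/3) = -3/43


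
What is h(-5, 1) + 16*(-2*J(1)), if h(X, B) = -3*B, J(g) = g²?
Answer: -35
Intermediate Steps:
h(-5, 1) + 16*(-2*J(1)) = -3*1 + 16*(-2*1²) = -3 + 16*(-2*1) = -3 + 16*(-2) = -3 - 32 = -35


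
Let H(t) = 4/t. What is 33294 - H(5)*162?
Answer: 165822/5 ≈ 33164.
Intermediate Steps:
33294 - H(5)*162 = 33294 - 4/5*162 = 33294 - 4*(⅕)*162 = 33294 - 4*162/5 = 33294 - 1*648/5 = 33294 - 648/5 = 165822/5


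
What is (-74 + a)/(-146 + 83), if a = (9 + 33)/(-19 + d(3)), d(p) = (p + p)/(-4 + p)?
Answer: 1892/1575 ≈ 1.2013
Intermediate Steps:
d(p) = 2*p/(-4 + p) (d(p) = (2*p)/(-4 + p) = 2*p/(-4 + p))
a = -42/25 (a = (9 + 33)/(-19 + 2*3/(-4 + 3)) = 42/(-19 + 2*3/(-1)) = 42/(-19 + 2*3*(-1)) = 42/(-19 - 6) = 42/(-25) = 42*(-1/25) = -42/25 ≈ -1.6800)
(-74 + a)/(-146 + 83) = (-74 - 42/25)/(-146 + 83) = -1892/25/(-63) = -1892/25*(-1/63) = 1892/1575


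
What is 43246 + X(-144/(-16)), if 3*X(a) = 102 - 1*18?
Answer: 43274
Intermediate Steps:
X(a) = 28 (X(a) = (102 - 1*18)/3 = (102 - 18)/3 = (⅓)*84 = 28)
43246 + X(-144/(-16)) = 43246 + 28 = 43274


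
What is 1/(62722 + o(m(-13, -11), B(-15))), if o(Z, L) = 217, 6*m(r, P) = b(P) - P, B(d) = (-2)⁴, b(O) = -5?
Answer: 1/62939 ≈ 1.5888e-5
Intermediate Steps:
B(d) = 16
m(r, P) = -⅚ - P/6 (m(r, P) = (-5 - P)/6 = -⅚ - P/6)
1/(62722 + o(m(-13, -11), B(-15))) = 1/(62722 + 217) = 1/62939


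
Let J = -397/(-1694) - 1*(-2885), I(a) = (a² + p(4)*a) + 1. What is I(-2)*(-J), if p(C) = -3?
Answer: -4887587/154 ≈ -31738.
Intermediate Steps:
I(a) = 1 + a² - 3*a (I(a) = (a² - 3*a) + 1 = 1 + a² - 3*a)
J = 4887587/1694 (J = -397*(-1/1694) + 2885 = 397/1694 + 2885 = 4887587/1694 ≈ 2885.2)
I(-2)*(-J) = (1 + (-2)² - 3*(-2))*(-1*4887587/1694) = (1 + 4 + 6)*(-4887587/1694) = 11*(-4887587/1694) = -4887587/154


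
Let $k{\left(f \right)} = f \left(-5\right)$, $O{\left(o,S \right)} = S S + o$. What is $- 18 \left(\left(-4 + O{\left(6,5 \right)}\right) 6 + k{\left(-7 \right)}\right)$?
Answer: $-3546$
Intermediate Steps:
$O{\left(o,S \right)} = o + S^{2}$ ($O{\left(o,S \right)} = S^{2} + o = o + S^{2}$)
$k{\left(f \right)} = - 5 f$
$- 18 \left(\left(-4 + O{\left(6,5 \right)}\right) 6 + k{\left(-7 \right)}\right) = - 18 \left(\left(-4 + \left(6 + 5^{2}\right)\right) 6 - -35\right) = - 18 \left(\left(-4 + \left(6 + 25\right)\right) 6 + 35\right) = - 18 \left(\left(-4 + 31\right) 6 + 35\right) = - 18 \left(27 \cdot 6 + 35\right) = - 18 \left(162 + 35\right) = \left(-18\right) 197 = -3546$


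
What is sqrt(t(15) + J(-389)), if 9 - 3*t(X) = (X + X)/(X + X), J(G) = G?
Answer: I*sqrt(3477)/3 ≈ 19.655*I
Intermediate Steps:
t(X) = 8/3 (t(X) = 3 - (X + X)/(3*(X + X)) = 3 - 2*X/(3*(2*X)) = 3 - 2*X*1/(2*X)/3 = 3 - 1/3*1 = 3 - 1/3 = 8/3)
sqrt(t(15) + J(-389)) = sqrt(8/3 - 389) = sqrt(-1159/3) = I*sqrt(3477)/3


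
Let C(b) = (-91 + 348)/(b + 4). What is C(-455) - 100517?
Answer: -45333424/451 ≈ -1.0052e+5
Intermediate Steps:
C(b) = 257/(4 + b)
C(-455) - 100517 = 257/(4 - 455) - 100517 = 257/(-451) - 100517 = 257*(-1/451) - 100517 = -257/451 - 100517 = -45333424/451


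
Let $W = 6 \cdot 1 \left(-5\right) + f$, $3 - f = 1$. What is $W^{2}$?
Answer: $784$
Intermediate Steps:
$f = 2$ ($f = 3 - 1 = 2$)
$W = -28$ ($W = 6 \cdot 1 \left(-5\right) + 2 = 6 \left(-5\right) + 2 = -30 + 2 = -28$)
$W^{2} = \left(-28\right)^{2} = 784$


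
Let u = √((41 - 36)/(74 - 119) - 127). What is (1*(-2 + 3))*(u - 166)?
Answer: -166 + 2*I*√286/3 ≈ -166.0 + 11.274*I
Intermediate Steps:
u = 2*I*√286/3 (u = √(5/(-45) - 127) = √(5*(-1/45) - 127) = √(-⅑ - 127) = √(-1144/9) = 2*I*√286/3 ≈ 11.274*I)
(1*(-2 + 3))*(u - 166) = (1*(-2 + 3))*(2*I*√286/3 - 166) = (1*1)*(-166 + 2*I*√286/3) = 1*(-166 + 2*I*√286/3) = -166 + 2*I*√286/3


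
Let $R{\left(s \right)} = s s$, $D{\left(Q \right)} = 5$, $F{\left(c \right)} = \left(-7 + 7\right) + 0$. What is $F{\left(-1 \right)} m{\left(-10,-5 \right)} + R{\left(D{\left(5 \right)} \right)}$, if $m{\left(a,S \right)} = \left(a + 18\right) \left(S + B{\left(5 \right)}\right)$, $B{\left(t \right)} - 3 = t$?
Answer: $25$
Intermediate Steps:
$F{\left(c \right)} = 0$ ($F{\left(c \right)} = 0 + 0 = 0$)
$B{\left(t \right)} = 3 + t$
$m{\left(a,S \right)} = \left(8 + S\right) \left(18 + a\right)$ ($m{\left(a,S \right)} = \left(a + 18\right) \left(S + \left(3 + 5\right)\right) = \left(18 + a\right) \left(S + 8\right) = \left(18 + a\right) \left(8 + S\right) = \left(8 + S\right) \left(18 + a\right)$)
$R{\left(s \right)} = s^{2}$
$F{\left(-1 \right)} m{\left(-10,-5 \right)} + R{\left(D{\left(5 \right)} \right)} = 0 \left(144 + 8 \left(-10\right) + 18 \left(-5\right) - -50\right) + 5^{2} = 0 \left(144 - 80 - 90 + 50\right) + 25 = 0 \cdot 24 + 25 = 0 + 25 = 25$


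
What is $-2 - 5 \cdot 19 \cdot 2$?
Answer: $-192$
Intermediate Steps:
$-2 - 5 \cdot 19 \cdot 2 = -2 - 190 = -192$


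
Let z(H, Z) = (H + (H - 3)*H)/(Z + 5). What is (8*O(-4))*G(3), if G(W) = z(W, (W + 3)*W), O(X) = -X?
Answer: 96/23 ≈ 4.1739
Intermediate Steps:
z(H, Z) = (H + H*(-3 + H))/(5 + Z) (z(H, Z) = (H + (-3 + H)*H)/(5 + Z) = (H + H*(-3 + H))/(5 + Z))
G(W) = W*(-2 + W)/(5 + W*(3 + W)) (G(W) = W*(-2 + W)/(5 + (W + 3)*W) = W*(-2 + W)/(5 + (3 + W)*W) = W*(-2 + W)/(5 + W*(3 + W)))
(8*O(-4))*G(3) = (8*(-1*(-4)))*(3*(-2 + 3)/(5 + 3*(3 + 3))) = (8*4)*(3*1/(5 + 3*6)) = 32*(3*1/(5 + 18)) = 32*(3*1/23) = 32*(3*(1/23)*1) = 32*(3/23) = 96/23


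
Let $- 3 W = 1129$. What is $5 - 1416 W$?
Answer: $532893$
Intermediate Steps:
$W = - \frac{1129}{3}$ ($W = \left(- \frac{1}{3}\right) 1129 = - \frac{1129}{3} \approx -376.33$)
$5 - 1416 W = 5 - -532888 = 5 + 532888 = 532893$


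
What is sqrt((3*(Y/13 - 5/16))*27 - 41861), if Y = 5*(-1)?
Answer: I*sqrt(113344829)/52 ≈ 204.74*I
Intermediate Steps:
Y = -5
sqrt((3*(Y/13 - 5/16))*27 - 41861) = sqrt((3*(-5/13 - 5/16))*27 - 41861) = sqrt((3*(-145/208))*27 - 41861) = sqrt(-435/208*27 - 41861) = sqrt(-11745/208 - 41861) = sqrt(-8718833/208) = I*sqrt(113344829)/52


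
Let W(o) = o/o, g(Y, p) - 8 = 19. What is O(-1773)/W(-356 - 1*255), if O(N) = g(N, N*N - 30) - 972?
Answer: -945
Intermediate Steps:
g(Y, p) = 27 (g(Y, p) = 8 + 19 = 27)
W(o) = 1
O(N) = -945 (O(N) = 27 - 972 = -945)
O(-1773)/W(-356 - 1*255) = -945/1 = -945*1 = -945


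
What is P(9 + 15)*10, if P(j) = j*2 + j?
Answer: 720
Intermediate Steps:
P(j) = 3*j (P(j) = 2*j + j = 3*j)
P(9 + 15)*10 = (3*(9 + 15))*10 = (3*24)*10 = 72*10 = 720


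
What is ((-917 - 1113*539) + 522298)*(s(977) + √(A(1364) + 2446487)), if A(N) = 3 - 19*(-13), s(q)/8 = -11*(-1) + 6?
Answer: -10679536 - 78526*√2446737 ≈ -1.3351e+8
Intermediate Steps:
s(q) = 136 (s(q) = 8*(-11*(-1) + 6) = 8*(11 + 6) = 8*17 = 136)
A(N) = 250 (A(N) = 3 + 247 = 250)
((-917 - 1113*539) + 522298)*(s(977) + √(A(1364) + 2446487)) = ((-917 - 1113*539) + 522298)*(136 + √(250 + 2446487)) = ((-917 - 599907) + 522298)*(136 + √2446737) = (-600824 + 522298)*(136 + √2446737) = -78526*(136 + √2446737) = -10679536 - 78526*√2446737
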